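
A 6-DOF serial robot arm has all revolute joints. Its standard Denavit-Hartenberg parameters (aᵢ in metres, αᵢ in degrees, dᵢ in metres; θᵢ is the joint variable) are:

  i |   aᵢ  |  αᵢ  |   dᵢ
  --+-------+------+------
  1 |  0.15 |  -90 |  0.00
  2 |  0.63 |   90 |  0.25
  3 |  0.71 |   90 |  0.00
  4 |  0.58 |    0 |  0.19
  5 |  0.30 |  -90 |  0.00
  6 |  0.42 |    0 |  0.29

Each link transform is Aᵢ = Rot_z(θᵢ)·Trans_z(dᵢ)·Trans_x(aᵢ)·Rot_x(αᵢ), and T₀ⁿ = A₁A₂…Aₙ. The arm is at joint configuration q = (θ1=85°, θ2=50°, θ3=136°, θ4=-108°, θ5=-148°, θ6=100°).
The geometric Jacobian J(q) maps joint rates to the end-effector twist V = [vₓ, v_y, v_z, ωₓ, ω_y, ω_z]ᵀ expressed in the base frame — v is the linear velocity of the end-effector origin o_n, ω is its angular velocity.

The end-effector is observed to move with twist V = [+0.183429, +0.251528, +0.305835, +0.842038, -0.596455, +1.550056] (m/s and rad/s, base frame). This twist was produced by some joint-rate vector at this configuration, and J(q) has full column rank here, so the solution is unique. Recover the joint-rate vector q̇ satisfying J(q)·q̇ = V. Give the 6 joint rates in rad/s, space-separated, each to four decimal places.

0.6800 0.3290 0.1920 -0.8440 -0.7290 0.1310

o_n = [-0.2183, 0.0770, -0.5145]
J₁: ẑ×o_n = [-0.0770, -0.2183, 0.0000], ω = ẑ
J2: z=[-0.9962, 0.0872, 0.0000] o=[0.0131, 0.1494, 0.0000] → [-0.0448, -0.5125, 0.0923, -0.9962, 0.0872, 0.0000]
J3: z=[0.0668, 0.7631, 0.6428] o=[-0.2007, 0.5746, -0.4826] → [0.2955, -0.0092, -0.0197, 0.0668, 0.7631, 0.6428]
J4: z=[-0.6777, 0.5075, -0.5321] o=[-0.7206, 0.2906, -0.0914] → [-0.3284, -0.5540, -0.1102, -0.6777, 0.5075, -0.5321]
J5: z=[-0.6777, 0.5075, -0.5321] o=[-0.7550, 0.0378, -0.6458] → [0.0875, -0.1966, -0.2989, -0.6777, 0.5075, -0.5321]
J6: z=[0.6944, 0.2036, -0.6902] o=[-0.6824, 0.2889, -0.4987] → [-0.1495, -0.3093, -0.2416, 0.6944, 0.2036, -0.6902]
q̇ = J⁺·V = [0.6800, 0.3290, 0.1920, -0.8440, -0.7290, 0.1310]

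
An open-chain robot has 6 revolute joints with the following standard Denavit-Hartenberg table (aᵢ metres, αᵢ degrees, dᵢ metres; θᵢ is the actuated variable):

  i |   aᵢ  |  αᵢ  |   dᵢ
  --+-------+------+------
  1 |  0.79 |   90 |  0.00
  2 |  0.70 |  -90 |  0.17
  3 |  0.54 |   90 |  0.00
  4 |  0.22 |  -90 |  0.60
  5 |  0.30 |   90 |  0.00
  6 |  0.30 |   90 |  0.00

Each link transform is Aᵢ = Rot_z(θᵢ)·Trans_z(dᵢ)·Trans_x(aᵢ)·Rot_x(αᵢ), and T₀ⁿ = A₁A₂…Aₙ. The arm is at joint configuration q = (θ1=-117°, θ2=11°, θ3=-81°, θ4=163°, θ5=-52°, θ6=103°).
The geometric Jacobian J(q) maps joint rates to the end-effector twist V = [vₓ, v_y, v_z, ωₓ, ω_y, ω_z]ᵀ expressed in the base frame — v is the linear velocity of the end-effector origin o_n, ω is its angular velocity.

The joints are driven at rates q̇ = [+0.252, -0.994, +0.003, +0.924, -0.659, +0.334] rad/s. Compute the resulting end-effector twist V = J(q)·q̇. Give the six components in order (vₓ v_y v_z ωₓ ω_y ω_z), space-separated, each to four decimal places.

-0.1487 0.0323 -0.3937 0.8516 0.8378 0.5984

o_n = [-0.7034, -0.5028, -0.1810]
J₁: ẑ×o_n = [0.5028, -0.7034, 0.0000], ω = ẑ
J2: z=[-0.8910, 0.4540, 0.0000] o=[-0.3587, -0.7039, 0.0000] → [-0.0822, -0.1613, -0.0227, -0.8910, 0.4540, 0.0000]
J3: z=[0.0866, 0.1700, 0.9816] o=[-0.8221, -1.2390, 0.1336] → [-0.7761, 0.1438, 0.0436, 0.0866, 0.1700, 0.9816]
J4: z=[0.3008, 0.9349, -0.1885] o=[-1.3349, -1.0707, 0.1497] → [-0.2021, -0.0196, -0.4196, 0.3008, 0.9349, -0.1885]
J5: z=[0.1948, -0.2537, -0.9475] o=[-0.9491, -0.5644, 0.0935] → [0.1280, -0.1793, 0.0743, 0.1948, -0.2537, -0.9475]
J6: z=[-0.5505, 0.7712, -0.3197] o=[-0.7056, -0.3892, 0.0967] → [-0.2504, -0.1535, 0.0608, -0.5505, 0.7712, -0.3197]
V = J·q̇ = [-0.1487, 0.0323, -0.3937, 0.8516, 0.8378, 0.5984]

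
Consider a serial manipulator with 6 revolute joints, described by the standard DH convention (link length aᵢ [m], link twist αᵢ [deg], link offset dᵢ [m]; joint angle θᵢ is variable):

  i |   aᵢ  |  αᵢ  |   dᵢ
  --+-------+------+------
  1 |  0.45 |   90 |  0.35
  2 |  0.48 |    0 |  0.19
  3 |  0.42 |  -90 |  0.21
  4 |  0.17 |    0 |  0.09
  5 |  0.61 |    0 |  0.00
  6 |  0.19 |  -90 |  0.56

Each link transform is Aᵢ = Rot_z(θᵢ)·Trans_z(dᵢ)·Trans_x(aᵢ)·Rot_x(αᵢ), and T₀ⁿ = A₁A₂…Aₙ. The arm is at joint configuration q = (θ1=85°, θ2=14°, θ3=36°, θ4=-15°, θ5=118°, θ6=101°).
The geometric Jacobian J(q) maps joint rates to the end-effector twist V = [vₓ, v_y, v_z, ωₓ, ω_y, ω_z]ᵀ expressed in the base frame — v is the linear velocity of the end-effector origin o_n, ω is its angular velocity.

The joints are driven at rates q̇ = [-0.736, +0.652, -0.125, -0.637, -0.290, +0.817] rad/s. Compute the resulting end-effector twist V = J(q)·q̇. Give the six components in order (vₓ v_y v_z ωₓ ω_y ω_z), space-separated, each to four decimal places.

0.3918 -0.0562 0.5280 0.5323 0.0380 -0.8067

o_n = [-0.0211, 0.5977, 1.0934]
J₁: ẑ×o_n = [-0.5977, -0.0211, 0.0000], ω = ẑ
J2: z=[0.9962, -0.0872, 0.0000] o=[0.0392, 0.4483, 0.3500] → [-0.0648, -0.7406, 0.1436, 0.9962, -0.0872, 0.0000]
J3: z=[0.9962, -0.0872, 0.0000] o=[0.2691, 0.8957, 0.4661] → [-0.0547, -0.6249, -0.3222, 0.9962, -0.0872, 0.0000]
J4: z=[-0.0668, -0.7631, 0.6428] o=[0.5018, 1.1463, 0.7879] → [0.1195, -0.3157, -0.3624, -0.0668, -0.7631, 0.6428]
J5: z=[-0.0668, -0.7631, 0.6428] o=[0.5488, 1.1790, 0.9715] → [0.2806, -0.3582, -0.3961, -0.0668, -0.7631, 0.6428]
J6: z=[-0.0668, -0.7631, 0.6428] o=[-0.0509, 1.1429, 0.8664] → [0.1772, 0.0344, 0.0592, -0.0668, -0.7631, 0.6428]
V = J·q̇ = [0.3918, -0.0562, 0.5280, 0.5323, 0.0380, -0.8067]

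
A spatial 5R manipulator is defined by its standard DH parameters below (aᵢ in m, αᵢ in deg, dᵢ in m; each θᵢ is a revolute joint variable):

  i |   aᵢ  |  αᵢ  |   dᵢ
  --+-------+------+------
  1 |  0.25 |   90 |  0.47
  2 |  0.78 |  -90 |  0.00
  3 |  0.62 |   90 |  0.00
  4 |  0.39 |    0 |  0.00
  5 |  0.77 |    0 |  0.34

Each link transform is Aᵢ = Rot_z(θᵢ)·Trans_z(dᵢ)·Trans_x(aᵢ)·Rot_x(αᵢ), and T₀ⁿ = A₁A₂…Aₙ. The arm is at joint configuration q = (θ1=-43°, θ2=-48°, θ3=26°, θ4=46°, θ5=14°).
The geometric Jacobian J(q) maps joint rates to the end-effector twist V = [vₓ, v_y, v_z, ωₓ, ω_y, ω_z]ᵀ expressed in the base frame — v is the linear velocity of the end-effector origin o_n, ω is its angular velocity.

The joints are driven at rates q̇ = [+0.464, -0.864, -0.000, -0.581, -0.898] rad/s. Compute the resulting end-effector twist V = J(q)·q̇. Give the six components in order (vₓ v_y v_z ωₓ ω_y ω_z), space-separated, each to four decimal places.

o_n = [1.8866, -1.4124, -0.4387]
J₁: ẑ×o_n = [1.4124, 1.8866, -0.0000], ω = ẑ
J2: z=[-0.6820, -0.7314, 0.0000] o=[0.1828, -0.1705, 0.4700] → [0.6646, -0.6197, 2.0930, -0.6820, -0.7314, 0.0000]
J3: z=[0.5435, -0.5068, 0.6691] o=[0.5645, -0.5264, -0.1097] → [0.7596, 1.0635, 0.1886, 0.5435, -0.5068, 0.6691]
J4: z=[-0.3984, -0.8574, -0.3258] o=[1.0226, -0.5820, -0.5238] → [-0.3434, -0.2476, 1.0717, -0.3984, -0.8574, -0.3258]
J5: z=[-0.3984, -0.8574, -0.3258] o=[1.3752, -0.7484, -0.5170] → [-0.2834, -0.1354, 0.7030, -0.3984, -0.8574, -0.3258]
V = J·q̇ = [0.5352, 1.6763, -3.0624, 1.1786, 1.9000, 0.9458]

0.5352 1.6763 -3.0624 1.1786 1.9000 0.9458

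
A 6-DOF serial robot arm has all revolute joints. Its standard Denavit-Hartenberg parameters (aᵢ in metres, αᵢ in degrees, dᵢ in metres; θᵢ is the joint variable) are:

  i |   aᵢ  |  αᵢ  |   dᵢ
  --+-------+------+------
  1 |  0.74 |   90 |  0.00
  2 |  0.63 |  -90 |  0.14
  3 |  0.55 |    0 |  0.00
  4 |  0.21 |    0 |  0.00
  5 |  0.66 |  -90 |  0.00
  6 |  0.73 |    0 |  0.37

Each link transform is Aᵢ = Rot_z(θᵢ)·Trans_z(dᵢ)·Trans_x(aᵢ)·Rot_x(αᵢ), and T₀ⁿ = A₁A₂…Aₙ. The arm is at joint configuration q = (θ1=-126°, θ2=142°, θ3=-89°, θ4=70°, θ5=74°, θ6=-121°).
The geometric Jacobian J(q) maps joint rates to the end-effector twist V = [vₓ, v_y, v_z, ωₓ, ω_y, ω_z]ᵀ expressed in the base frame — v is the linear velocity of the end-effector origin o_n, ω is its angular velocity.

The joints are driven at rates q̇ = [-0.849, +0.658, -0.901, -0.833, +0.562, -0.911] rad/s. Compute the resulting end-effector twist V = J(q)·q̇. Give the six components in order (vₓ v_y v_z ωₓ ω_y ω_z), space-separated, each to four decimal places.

o_n = [-0.1388, 0.3422, -0.0634]
J₁: ẑ×o_n = [-0.3422, -0.1388, 0.0000], ω = ẑ
J2: z=[-0.8090, 0.5878, 0.0000] o=[-0.4350, -0.5987, 0.0000] → [-0.0372, -0.0513, -0.9353, -0.8090, 0.5878, 0.0000]
J3: z=[0.3619, 0.4981, -0.7880] o=[-0.2564, -0.1147, 0.3879] → [0.1353, 0.0706, 0.1068, 0.3619, 0.4981, -0.7880]
J4: z=[0.3619, 0.4981, -0.7880] o=[-0.6969, 0.2146, 0.3938] → [-0.1272, -0.2743, -0.2318, 0.3619, 0.4981, -0.7880]
J5: z=[0.3619, 0.4981, -0.7880] o=[-0.6602, 0.3814, 0.5160] → [-0.3195, -0.2012, -0.2739, 0.3619, 0.4981, -0.7880]
J6: z=[0.0846, -0.8594, -0.5043] o=[-0.0475, 0.3049, 0.7491] → [0.7170, 0.1148, -0.0753, 0.0846, -0.8594, -0.5043]
V = J·q̇ = [-0.5827, 0.0314, -0.6038, -1.0335, 0.5859, 0.5340]

-0.5827 0.0314 -0.6038 -1.0335 0.5859 0.5340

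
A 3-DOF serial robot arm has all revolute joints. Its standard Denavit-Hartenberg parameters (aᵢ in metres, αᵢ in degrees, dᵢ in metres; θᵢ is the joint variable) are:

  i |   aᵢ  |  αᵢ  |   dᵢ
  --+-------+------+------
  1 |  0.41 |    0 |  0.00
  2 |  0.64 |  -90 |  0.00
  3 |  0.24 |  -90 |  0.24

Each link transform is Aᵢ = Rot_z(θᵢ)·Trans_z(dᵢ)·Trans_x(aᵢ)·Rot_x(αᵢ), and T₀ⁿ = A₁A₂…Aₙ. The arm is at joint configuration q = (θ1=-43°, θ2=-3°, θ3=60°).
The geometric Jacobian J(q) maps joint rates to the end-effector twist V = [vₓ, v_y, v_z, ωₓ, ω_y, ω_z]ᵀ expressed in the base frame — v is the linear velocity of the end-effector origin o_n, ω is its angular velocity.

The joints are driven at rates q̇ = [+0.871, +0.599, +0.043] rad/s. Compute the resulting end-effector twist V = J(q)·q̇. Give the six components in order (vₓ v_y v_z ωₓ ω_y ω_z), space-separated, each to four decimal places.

0.7959 1.2975 -0.0052 0.0309 0.0299 1.4700

o_n = [1.0004, -0.6596, -0.2078]
J₁: ẑ×o_n = [0.6596, 1.0004, -0.0000], ω = ẑ
J2: z=[0.0000, 0.0000, 1.0000] o=[0.2999, -0.2796, 0.0000] → [0.3800, 0.7006, -0.0000, 0.0000, 0.0000, 1.0000]
J3: z=[0.7193, 0.6947, 0.0000] o=[0.7444, -0.7400, 0.0000] → [-0.1444, 0.1495, -0.1200, 0.7193, 0.6947, 0.0000]
V = J·q̇ = [0.7959, 1.2975, -0.0052, 0.0309, 0.0299, 1.4700]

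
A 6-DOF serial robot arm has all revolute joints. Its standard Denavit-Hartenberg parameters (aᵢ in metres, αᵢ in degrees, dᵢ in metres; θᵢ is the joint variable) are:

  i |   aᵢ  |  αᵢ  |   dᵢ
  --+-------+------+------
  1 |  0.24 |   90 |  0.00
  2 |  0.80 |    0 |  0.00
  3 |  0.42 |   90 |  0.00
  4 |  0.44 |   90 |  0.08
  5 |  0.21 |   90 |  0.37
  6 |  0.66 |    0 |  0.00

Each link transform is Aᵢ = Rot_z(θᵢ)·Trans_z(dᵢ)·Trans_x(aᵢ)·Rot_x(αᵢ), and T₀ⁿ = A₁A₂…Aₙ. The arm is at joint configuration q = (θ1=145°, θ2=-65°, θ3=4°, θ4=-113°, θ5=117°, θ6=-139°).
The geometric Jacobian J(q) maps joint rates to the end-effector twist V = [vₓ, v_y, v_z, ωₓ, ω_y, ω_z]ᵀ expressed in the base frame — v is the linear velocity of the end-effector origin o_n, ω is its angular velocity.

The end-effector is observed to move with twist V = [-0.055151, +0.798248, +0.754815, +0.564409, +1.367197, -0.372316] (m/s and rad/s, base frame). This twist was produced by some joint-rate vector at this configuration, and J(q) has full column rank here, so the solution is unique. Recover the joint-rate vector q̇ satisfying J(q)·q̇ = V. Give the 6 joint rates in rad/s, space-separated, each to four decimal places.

-0.8170 0.0550 0.6500 -0.1970 0.5030 -0.6610

o_n = [-1.0169, 0.0406, -0.8624]
J₁: ẑ×o_n = [-0.0406, -1.0169, 0.0000], ω = ẑ
J2: z=[0.5736, 0.8192, 0.0000] o=[-0.1966, 0.1377, 0.0000] → [-0.7064, 0.4946, 0.6163, 0.5736, 0.8192, 0.0000]
J3: z=[0.5736, 0.8192, 0.0000] o=[-0.4735, 0.3316, -0.7250] → [-0.1125, 0.0788, 0.2782, 0.5736, 0.8192, 0.0000]
J4: z=[0.7164, -0.5017, -0.4848] o=[-0.6403, 0.4484, -1.0924] → [-0.3131, 0.0178, -0.4811, 0.7164, -0.5017, -0.4848]
J5: z=[0.5897, 0.0641, 0.8051] o=[-0.7471, 0.0287, -0.9808] → [-0.0020, -0.2871, 0.0243, 0.5897, 0.0641, 0.8051]
J6: z=[-0.0069, -0.9964, 0.0844] o=[-0.3593, 0.0408, -0.8062] → [0.0560, -0.0559, -0.6552, -0.0069, -0.9964, 0.0844]
q̇ = J⁺·V = [-0.8170, 0.0550, 0.6500, -0.1970, 0.5030, -0.6610]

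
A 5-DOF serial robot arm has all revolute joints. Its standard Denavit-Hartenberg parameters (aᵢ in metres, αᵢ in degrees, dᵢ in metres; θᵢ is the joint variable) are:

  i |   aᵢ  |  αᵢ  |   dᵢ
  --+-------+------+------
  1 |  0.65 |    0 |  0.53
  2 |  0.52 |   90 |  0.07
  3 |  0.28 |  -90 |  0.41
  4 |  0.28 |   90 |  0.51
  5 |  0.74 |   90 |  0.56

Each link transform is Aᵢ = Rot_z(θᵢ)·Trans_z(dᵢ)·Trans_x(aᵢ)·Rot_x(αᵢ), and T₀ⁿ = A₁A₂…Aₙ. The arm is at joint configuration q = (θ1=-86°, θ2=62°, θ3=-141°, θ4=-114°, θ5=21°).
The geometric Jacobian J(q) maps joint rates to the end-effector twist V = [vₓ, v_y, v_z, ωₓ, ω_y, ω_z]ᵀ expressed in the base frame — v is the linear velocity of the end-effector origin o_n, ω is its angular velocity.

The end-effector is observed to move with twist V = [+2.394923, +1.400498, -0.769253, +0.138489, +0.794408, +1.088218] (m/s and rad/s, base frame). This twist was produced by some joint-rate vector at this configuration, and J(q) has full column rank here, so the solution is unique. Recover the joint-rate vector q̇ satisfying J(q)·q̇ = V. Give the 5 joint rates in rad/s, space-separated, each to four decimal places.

o_n = [0.9760, -2.2331, 0.3918]
J₁: ẑ×o_n = [2.2331, 0.9760, -0.0000], ω = ẑ
J2: z=[0.0000, 0.0000, 1.0000] o=[0.0453, -0.6484, 0.5300] → [1.5847, 0.9306, -0.0000, 0.0000, 0.0000, 1.0000]
J3: z=[-0.4067, -0.9135, 0.0000] o=[0.5204, -0.8599, 0.6000] → [0.1902, -0.0847, 0.9747, -0.4067, -0.9135, 0.0000]
J4: z=[0.5749, -0.2560, -0.7771] o=[0.1548, -1.1460, 0.4238] → [-0.8367, -0.6197, -0.4148, 0.5749, -0.2560, -0.7771]
J5: z=[0.8140, 0.0828, 0.5749] o=[0.4249, -1.5462, 0.0991] → [0.4191, 0.0786, -0.6048, 0.8140, 0.0828, 0.5749]
q̇ = J⁺·V = [0.7560, 0.8530, -0.9960, 0.2810, -0.5260]

0.7560 0.8530 -0.9960 0.2810 -0.5260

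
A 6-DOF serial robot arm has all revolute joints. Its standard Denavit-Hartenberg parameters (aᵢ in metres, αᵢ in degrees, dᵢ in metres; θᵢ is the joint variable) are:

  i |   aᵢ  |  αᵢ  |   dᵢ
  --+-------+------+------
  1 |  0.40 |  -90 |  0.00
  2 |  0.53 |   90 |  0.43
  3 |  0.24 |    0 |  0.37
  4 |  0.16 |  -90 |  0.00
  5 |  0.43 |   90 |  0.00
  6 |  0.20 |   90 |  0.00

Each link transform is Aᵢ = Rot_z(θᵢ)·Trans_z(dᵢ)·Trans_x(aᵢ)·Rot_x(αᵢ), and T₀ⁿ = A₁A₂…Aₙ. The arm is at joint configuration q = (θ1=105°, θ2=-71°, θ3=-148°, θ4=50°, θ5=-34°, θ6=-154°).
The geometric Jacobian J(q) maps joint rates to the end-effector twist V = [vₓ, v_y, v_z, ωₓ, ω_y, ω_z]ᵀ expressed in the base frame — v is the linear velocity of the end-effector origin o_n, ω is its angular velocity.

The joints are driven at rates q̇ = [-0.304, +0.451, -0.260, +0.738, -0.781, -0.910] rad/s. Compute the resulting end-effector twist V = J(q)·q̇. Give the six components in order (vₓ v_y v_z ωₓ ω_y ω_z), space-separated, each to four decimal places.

-0.1740 0.0921 0.5319 -0.0504 -0.0275 -1.1922

o_n = [0.0526, -0.0074, 0.3443]
J₁: ẑ×o_n = [0.0074, 0.0526, -0.0000], ω = ẑ
J2: z=[-0.9659, -0.2588, 0.0000] o=[-0.1035, 0.3864, 0.0000] → [-0.0891, 0.3325, 0.4208, -0.9659, -0.2588, 0.0000]
J3: z=[0.2447, -0.9133, 0.3256] o=[-0.5635, 0.4417, 0.5011] → [0.2895, 0.2390, 0.4528, 0.2447, -0.9133, 0.3256]
J4: z=[0.2447, -0.9133, 0.3256] o=[-0.3330, 0.0727, 0.4291] → [0.1036, 0.1463, 0.3325, 0.2447, -0.9133, 0.3256]
J5: z=[0.0510, 0.3474, 0.9363] o=[-0.1781, 0.1067, 0.4081] → [0.0847, 0.2192, -0.0860, 0.0510, 0.3474, 0.9363]
J6: z=[-0.3386, -0.8760, 0.3435] o=[0.2259, -0.0371, 0.4395] → [0.0732, -0.0918, -0.1619, -0.3386, -0.8760, 0.3435]
V = J·q̇ = [-0.1740, 0.0921, 0.5319, -0.0504, -0.0275, -1.1922]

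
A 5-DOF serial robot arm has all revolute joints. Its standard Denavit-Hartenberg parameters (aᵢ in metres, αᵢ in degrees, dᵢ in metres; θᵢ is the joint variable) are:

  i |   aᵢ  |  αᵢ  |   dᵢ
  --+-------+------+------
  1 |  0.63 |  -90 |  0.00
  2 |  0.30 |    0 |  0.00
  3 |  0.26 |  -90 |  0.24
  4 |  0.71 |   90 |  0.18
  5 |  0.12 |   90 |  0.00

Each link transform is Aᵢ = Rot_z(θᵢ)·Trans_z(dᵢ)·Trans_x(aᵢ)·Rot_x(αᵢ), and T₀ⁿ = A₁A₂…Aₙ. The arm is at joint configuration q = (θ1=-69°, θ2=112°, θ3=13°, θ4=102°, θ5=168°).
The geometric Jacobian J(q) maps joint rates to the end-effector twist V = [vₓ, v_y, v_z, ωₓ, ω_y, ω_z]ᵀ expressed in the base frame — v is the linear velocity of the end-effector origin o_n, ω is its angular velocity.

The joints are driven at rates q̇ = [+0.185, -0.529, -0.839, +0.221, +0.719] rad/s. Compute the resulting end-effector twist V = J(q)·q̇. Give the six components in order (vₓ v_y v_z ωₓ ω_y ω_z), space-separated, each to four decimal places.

o_n = [-0.2199, -0.3750, -0.2727]
J₁: ẑ×o_n = [0.3750, -0.2199, 0.0000], ω = ẑ
J2: z=[0.9336, 0.3584, 0.0000] o=[0.2258, -0.5882, 0.0000] → [-0.0977, 0.2545, 0.3587, 0.9336, 0.3584, 0.0000]
J3: z=[0.9336, 0.3584, 0.0000] o=[0.1855, -0.4832, -0.2782] → [0.0020, -0.0051, 0.2463, 0.9336, 0.3584, 0.0000]
J4: z=[-0.2936, 0.7647, 0.5736] o=[0.3561, -0.2580, -0.4911] → [0.2342, -0.2662, 0.4748, -0.2936, 0.7647, 0.5736]
J5: z=[-0.3952, 0.4493, -0.8013] o=[-0.3147, -0.4483, -0.2670] → [0.0562, -0.0782, -0.0716, -0.3952, 0.4493, -0.8013]
V = J·q̇ = [0.2115, -0.2861, -0.3430, -1.6261, 0.0018, -0.2643]

0.2115 -0.2861 -0.3430 -1.6261 0.0018 -0.2643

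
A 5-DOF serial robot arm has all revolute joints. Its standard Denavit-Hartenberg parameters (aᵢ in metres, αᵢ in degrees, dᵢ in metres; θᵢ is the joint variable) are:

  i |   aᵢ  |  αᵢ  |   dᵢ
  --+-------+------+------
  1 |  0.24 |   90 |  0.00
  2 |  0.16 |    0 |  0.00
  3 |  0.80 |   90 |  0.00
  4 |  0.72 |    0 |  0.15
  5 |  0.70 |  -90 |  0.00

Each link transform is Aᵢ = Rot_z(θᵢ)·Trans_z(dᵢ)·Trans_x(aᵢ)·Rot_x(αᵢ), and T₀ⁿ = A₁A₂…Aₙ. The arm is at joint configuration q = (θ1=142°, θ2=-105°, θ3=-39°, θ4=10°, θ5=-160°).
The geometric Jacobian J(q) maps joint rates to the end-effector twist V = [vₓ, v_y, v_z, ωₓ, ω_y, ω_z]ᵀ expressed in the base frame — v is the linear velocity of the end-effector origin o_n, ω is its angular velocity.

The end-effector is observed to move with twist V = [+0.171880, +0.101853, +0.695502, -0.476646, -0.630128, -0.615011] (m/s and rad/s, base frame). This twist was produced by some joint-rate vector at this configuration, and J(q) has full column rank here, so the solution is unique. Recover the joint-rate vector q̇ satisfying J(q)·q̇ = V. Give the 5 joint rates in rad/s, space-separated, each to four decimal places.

o_n = [0.3501, -0.5590, -0.5639]
J₁: ẑ×o_n = [0.5590, 0.3501, -0.0000], ω = ẑ
J2: z=[0.6157, 0.7880, 0.0000] o=[-0.1891, 0.1478, 0.0000] → [-0.4443, 0.3472, -0.8600, 0.6157, 0.7880, 0.0000]
J3: z=[0.6157, 0.7880, 0.0000] o=[-0.1565, 0.1223, -0.1545] → [-0.3226, 0.2520, -0.8186, 0.6157, 0.7880, 0.0000]
J4: z=[0.4632, -0.3619, 0.8090] o=[0.3535, -0.2762, -0.6248] → [0.2067, -0.0310, -0.1322, 0.4632, -0.3619, 0.8090]
J5: z=[0.4632, -0.3619, 0.8090] o=[0.9520, -0.5851, -0.9202] → [-0.1501, -0.6520, -0.2057, 0.4632, -0.3619, 0.8090]
q̇ = J⁺·V = [-0.6320, 0.1950, -0.9850, 0.8330, -0.8120]

-0.6320 0.1950 -0.9850 0.8330 -0.8120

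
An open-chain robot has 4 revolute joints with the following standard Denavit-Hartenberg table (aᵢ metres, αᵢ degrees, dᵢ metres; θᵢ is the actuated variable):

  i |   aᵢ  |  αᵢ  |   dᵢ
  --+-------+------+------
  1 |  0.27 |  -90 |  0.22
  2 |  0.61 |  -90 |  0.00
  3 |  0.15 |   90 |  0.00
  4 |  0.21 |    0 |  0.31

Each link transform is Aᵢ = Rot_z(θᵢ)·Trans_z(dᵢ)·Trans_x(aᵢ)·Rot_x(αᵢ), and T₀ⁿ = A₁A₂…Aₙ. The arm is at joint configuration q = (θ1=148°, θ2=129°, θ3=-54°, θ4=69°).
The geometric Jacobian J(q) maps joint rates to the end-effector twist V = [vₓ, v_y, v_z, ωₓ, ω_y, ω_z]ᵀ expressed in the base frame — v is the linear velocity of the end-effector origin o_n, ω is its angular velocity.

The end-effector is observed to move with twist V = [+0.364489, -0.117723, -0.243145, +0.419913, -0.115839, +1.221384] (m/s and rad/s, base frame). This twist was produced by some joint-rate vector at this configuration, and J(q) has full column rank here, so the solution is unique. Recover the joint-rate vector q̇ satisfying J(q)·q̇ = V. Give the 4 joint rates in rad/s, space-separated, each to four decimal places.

o_n = [-0.0305, -0.4107, -0.0387]
J₁: ẑ×o_n = [0.4107, -0.0305, 0.0000], ω = ẑ
J2: z=[-0.5299, -0.8480, 0.0000] o=[-0.2290, 0.1431, 0.2200] → [0.2194, -0.1371, 0.4617, -0.5299, -0.8480, 0.0000]
J3: z=[0.6591, -0.4118, 0.6293] o=[0.0966, -0.0604, -0.2541] → [0.1318, -0.2219, -0.2832, 0.6591, -0.4118, 0.6293]
J4: z=[-0.7432, -0.2287, 0.6287] o=[0.0793, -0.1927, -0.3226] → [0.0721, 0.1419, 0.1369, -0.7432, -0.2287, 0.6287]
q̇ = J⁺·V = [0.7740, -0.1860, 0.6060, 0.1050]

0.7740 -0.1860 0.6060 0.1050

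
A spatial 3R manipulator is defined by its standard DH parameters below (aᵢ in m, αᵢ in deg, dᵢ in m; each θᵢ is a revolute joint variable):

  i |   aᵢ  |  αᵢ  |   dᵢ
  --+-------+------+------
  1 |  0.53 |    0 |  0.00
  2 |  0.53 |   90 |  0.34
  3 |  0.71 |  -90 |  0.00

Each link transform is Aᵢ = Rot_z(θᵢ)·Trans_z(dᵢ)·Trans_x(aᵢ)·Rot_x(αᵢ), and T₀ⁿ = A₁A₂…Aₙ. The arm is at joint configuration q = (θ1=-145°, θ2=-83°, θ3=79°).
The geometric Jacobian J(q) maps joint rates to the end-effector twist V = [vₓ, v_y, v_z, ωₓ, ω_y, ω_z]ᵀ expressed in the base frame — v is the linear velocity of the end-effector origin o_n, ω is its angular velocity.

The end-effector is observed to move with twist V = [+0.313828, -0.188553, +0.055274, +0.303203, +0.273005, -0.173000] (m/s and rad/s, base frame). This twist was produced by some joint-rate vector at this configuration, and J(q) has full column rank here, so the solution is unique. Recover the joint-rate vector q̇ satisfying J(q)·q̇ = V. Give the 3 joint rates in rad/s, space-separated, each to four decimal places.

o_n = [-0.8794, 0.1905, 1.0370]
J₁: ẑ×o_n = [-0.1905, -0.8794, 0.0000], ω = ẑ
J2: z=[0.0000, 0.0000, 1.0000] o=[-0.4342, -0.3040, 0.0000] → [-0.4945, -0.4453, 0.0000, 0.0000, 0.0000, 1.0000]
J3: z=[0.7431, 0.6691, 0.0000] o=[-0.7888, 0.0899, 0.3400] → [0.4664, -0.5179, 0.1355, 0.7431, 0.6691, 0.0000]
q̇ = J⁺·V = [0.1250, -0.2980, 0.4080]

0.1250 -0.2980 0.4080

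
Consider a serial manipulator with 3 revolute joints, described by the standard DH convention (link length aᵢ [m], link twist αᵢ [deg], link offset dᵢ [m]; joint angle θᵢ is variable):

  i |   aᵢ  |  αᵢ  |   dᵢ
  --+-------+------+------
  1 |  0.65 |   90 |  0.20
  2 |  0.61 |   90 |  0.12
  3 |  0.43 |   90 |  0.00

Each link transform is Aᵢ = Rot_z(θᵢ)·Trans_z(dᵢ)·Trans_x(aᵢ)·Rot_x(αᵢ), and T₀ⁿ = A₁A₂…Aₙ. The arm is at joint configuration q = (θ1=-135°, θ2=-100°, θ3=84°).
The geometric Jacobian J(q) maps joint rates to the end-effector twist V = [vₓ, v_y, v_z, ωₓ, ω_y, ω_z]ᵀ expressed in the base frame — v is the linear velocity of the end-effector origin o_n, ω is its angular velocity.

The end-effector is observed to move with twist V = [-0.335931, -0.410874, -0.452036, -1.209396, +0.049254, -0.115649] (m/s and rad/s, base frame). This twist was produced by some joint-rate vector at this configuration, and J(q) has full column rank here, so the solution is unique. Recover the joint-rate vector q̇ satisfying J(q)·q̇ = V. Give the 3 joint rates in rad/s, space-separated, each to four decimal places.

0.0290 0.8900 -0.8330

o_n = [-0.7664, 0.0080, -0.4450]
J₁: ẑ×o_n = [-0.0080, -0.7664, 0.0000], ω = ẑ
J2: z=[-0.7071, 0.7071, 0.0000] o=[-0.4596, -0.4596, 0.2000] → [-0.4561, -0.4561, -0.1137, -0.7071, 0.7071, 0.0000]
J3: z=[0.6964, 0.6964, 0.1736] o=[-0.4696, -0.2999, -0.4007] → [-0.0843, -0.0207, 0.4211, 0.6964, 0.6964, 0.1736]
q̇ = J⁺·V = [0.0290, 0.8900, -0.8330]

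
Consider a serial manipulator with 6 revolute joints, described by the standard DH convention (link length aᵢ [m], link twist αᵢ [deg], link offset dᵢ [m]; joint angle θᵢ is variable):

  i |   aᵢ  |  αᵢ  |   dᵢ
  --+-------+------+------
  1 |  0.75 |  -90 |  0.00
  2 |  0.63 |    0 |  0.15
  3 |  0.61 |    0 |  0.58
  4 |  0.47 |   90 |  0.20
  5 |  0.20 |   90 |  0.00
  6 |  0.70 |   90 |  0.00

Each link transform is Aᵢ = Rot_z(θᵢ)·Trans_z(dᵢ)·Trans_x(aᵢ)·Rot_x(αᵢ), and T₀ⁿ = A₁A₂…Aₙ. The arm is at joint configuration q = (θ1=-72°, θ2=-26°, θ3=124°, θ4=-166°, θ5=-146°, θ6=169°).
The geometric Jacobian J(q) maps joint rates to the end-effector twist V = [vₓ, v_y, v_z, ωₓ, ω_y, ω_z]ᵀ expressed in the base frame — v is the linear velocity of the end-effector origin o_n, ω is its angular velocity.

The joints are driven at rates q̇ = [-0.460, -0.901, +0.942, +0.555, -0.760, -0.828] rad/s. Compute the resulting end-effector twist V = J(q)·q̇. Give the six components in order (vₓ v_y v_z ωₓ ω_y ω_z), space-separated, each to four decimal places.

o_n = [1.5869, -0.9931, 0.5324]
J₁: ẑ×o_n = [0.9931, 1.5869, -0.0000], ω = ẑ
J2: z=[0.9511, 0.3090, 0.0000] o=[0.2318, -0.7133, 0.0000] → [0.1645, -0.5063, -0.6849, 0.9511, 0.3090, 0.0000]
J3: z=[0.9511, 0.3090, 0.0000] o=[0.5494, -1.2055, 0.2762] → [0.0792, -0.2437, -0.1186, 0.9511, 0.3090, 0.0000]
J4: z=[0.9511, 0.3090, 0.0000] o=[1.0748, -0.9455, -0.3279] → [0.2658, -0.8182, -0.2035, 0.9511, 0.3090, 0.0000]
J5: z=[-0.2865, 0.8818, 0.3746] o=[1.3194, -1.0511, 0.1079] → [0.3526, 0.2218, -0.2526, -0.2865, 0.8818, 0.3746]
J6: z=[0.7237, 0.4554, -0.5185] o=[1.1938, -1.0266, -0.0458] → [0.2807, -0.6223, -0.1547, 0.7237, 0.4554, -0.5185]
V = J·q̇ = [-0.8833, -0.6108, 0.7124, 0.1853, -0.8631, -0.3154]

-0.8833 -0.6108 0.7124 0.1853 -0.8631 -0.3154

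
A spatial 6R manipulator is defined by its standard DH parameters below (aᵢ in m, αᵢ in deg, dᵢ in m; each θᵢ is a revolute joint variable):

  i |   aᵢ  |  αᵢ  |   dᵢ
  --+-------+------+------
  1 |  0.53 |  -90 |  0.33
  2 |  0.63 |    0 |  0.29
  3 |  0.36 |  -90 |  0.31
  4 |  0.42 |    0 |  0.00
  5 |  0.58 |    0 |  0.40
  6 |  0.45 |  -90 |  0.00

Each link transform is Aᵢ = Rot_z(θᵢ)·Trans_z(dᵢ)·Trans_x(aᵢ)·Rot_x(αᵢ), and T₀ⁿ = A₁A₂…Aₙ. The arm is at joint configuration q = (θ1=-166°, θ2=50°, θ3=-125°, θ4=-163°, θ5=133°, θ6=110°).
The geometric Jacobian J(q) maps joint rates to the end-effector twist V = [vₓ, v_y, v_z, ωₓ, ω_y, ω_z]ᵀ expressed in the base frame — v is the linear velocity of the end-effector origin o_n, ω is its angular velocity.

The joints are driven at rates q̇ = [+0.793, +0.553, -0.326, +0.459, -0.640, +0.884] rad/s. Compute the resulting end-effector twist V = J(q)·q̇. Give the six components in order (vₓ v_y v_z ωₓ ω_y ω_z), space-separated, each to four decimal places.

1.0162 -1.1676 -0.6405 -0.6040 -0.3845 0.6111

o_n = [-1.2796, -0.9061, 0.2643]
J₁: ẑ×o_n = [0.9061, -1.2796, 0.0000], ω = ẑ
J2: z=[0.2419, -0.9703, 0.0000] o=[-0.5143, -0.1282, 0.3300] → [0.0638, 0.0159, -0.9308, 0.2419, -0.9703, 0.0000]
J3: z=[0.2419, -0.9703, 0.0000] o=[-0.8370, -0.5076, -0.1526] → [-0.4045, -0.1009, -0.5258, 0.2419, -0.9703, 0.0000]
J4: z=[-0.9372, -0.2337, -0.2588] o=[-0.8524, -0.8309, 0.1951] → [-0.0356, 0.1754, -0.0293, -0.9372, -0.2337, -0.2588]
J5: z=[-0.9372, -0.2337, -0.2588] o=[-0.7219, -0.9249, -0.1928] → [-0.1020, 0.5728, -0.1479, -0.9372, -0.2337, -0.2588]
J6: z=[-0.9372, -0.2337, -0.2588] o=[-1.1527, -1.3312, 0.1888] → [0.0924, 0.1036, -0.4281, -0.9372, -0.2337, -0.2588]
V = J·q̇ = [1.0162, -1.1676, -0.6405, -0.6040, -0.3845, 0.6111]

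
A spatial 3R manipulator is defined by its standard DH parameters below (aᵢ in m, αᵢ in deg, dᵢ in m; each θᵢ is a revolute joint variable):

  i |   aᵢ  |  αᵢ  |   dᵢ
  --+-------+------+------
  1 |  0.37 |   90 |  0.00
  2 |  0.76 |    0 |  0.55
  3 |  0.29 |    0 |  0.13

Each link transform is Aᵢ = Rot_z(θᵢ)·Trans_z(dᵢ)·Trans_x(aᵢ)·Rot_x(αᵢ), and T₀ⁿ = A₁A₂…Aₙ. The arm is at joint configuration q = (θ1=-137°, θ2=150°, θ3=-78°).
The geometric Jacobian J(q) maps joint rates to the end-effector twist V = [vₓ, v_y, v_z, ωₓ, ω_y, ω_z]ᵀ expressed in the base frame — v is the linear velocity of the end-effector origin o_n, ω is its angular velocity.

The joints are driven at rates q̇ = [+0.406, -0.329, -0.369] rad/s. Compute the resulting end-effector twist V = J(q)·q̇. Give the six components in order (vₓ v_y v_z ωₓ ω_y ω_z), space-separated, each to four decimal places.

-0.4891 -0.3459 0.1540 0.4760 -0.5105 0.4060

o_n = [-0.3185, 0.6327, 0.6558]
J₁: ẑ×o_n = [-0.6327, -0.3185, 0.0000], ω = ẑ
J2: z=[-0.6820, 0.7314, 0.0000] o=[-0.2706, -0.2523, 0.0000] → [0.4796, 0.4473, -0.5686, -0.6820, 0.7314, 0.0000]
J3: z=[-0.6820, 0.7314, 0.0000] o=[-0.1643, 0.5988, 0.3800] → [0.2017, 0.1881, 0.0896, -0.6820, 0.7314, 0.0000]
V = J·q̇ = [-0.4891, -0.3459, 0.1540, 0.4760, -0.5105, 0.4060]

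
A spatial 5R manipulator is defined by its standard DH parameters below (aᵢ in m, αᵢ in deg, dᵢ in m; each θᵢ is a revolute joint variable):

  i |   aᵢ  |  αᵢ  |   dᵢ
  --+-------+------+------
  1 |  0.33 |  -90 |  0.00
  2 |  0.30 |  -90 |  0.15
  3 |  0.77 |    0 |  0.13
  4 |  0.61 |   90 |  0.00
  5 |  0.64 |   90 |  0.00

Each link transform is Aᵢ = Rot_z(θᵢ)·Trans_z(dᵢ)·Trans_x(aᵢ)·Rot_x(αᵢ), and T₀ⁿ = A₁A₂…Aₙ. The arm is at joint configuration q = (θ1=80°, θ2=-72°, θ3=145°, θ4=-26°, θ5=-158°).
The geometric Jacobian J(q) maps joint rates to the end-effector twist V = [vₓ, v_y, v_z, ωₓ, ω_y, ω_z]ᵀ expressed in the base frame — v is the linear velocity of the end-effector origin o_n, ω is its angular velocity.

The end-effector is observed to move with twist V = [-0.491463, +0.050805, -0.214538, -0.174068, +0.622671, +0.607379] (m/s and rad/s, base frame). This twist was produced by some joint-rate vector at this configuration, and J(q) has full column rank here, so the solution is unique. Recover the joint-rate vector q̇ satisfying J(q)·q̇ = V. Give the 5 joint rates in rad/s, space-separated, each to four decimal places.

o_n = [0.3225, 0.0659, -0.2883]
J₁: ẑ×o_n = [-0.0659, 0.3225, 0.0000], ω = ẑ
J2: z=[-0.9848, 0.1736, 0.0000] o=[0.0573, 0.3250, 0.0000] → [-0.0501, -0.2839, 0.2091, -0.9848, 0.1736, 0.0000]
J3: z=[0.1651, 0.9366, -0.3090] o=[-0.0743, 0.4423, 0.2853] → [-0.6536, -0.0279, -0.4338, 0.1651, 0.9366, -0.3090]
J4: z=[0.1651, 0.9366, -0.3090] o=[0.3482, 0.2954, -0.3547] → [-0.0087, -0.0030, -0.0138, 0.1651, 0.9366, -0.3090]
J5: z=[0.5244, 0.1820, 0.8318] o=[0.8578, 0.1128, -0.6360] → [0.1023, -0.6276, 0.0728, 0.5244, 0.1820, 0.8318]
q̇ = J⁺·V = [0.7030, 0.3290, 0.6730, -0.0890, 0.1020]

0.7030 0.3290 0.6730 -0.0890 0.1020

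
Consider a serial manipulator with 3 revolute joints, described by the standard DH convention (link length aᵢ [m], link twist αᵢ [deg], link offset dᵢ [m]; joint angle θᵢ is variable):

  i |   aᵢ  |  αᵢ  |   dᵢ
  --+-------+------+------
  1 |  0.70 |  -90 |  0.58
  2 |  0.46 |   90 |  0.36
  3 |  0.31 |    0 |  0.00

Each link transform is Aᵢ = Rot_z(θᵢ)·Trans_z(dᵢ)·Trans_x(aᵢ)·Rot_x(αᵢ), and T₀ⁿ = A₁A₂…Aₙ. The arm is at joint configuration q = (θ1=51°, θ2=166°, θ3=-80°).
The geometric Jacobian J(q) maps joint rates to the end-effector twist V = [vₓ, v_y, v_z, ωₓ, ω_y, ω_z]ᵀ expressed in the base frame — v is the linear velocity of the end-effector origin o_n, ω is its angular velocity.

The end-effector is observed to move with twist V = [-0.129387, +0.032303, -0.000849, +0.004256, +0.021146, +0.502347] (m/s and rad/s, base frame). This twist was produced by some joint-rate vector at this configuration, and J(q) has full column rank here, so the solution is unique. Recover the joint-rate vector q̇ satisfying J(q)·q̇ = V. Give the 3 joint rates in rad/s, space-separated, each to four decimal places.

0.5790 0.0100 0.0790

o_n = [0.0842, 0.1910, 0.4557]
J₁: ẑ×o_n = [-0.1910, 0.0842, 0.0000], ω = ẑ
J2: z=[-0.7771, 0.6293, 0.0000] o=[0.4405, 0.5440, 0.5800] → [-0.0782, -0.0966, 0.4986, -0.7771, 0.6293, 0.0000]
J3: z=[0.1522, 0.1880, -0.9703] o=[-0.1201, 0.4237, 0.4687] → [-0.2283, -0.1963, -0.0739, 0.1522, 0.1880, -0.9703]
q̇ = J⁺·V = [0.5790, 0.0100, 0.0790]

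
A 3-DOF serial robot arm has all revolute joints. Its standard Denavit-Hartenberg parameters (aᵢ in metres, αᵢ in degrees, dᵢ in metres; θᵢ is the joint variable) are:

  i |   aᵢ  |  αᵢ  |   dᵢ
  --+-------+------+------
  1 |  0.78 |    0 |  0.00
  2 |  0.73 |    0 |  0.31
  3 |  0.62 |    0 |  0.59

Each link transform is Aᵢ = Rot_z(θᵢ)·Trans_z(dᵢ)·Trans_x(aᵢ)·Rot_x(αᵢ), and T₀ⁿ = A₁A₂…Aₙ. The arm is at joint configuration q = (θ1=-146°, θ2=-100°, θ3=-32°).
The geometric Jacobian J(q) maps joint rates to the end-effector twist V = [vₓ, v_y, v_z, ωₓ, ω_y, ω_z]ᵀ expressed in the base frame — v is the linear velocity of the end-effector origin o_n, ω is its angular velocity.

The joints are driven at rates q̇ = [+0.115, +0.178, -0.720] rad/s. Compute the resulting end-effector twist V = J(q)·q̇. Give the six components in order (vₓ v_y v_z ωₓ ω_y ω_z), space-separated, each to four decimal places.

o_n = [-0.8573, 0.8447, 0.9000]
J₁: ẑ×o_n = [-0.8447, -0.8573, 0.0000], ω = ẑ
J2: z=[0.0000, 0.0000, 1.0000] o=[-0.6466, -0.4362, 0.0000] → [-1.2809, -0.2106, 0.0000, 0.0000, 0.0000, 1.0000]
J3: z=[0.0000, 0.0000, 1.0000] o=[-0.9436, 0.2307, 0.3100] → [-0.6140, 0.0863, 0.0000, 0.0000, 0.0000, 1.0000]
V = J·q̇ = [0.1169, -0.1982, 0.0000, 0.0000, 0.0000, -0.4270]

0.1169 -0.1982 0.0000 0.0000 0.0000 -0.4270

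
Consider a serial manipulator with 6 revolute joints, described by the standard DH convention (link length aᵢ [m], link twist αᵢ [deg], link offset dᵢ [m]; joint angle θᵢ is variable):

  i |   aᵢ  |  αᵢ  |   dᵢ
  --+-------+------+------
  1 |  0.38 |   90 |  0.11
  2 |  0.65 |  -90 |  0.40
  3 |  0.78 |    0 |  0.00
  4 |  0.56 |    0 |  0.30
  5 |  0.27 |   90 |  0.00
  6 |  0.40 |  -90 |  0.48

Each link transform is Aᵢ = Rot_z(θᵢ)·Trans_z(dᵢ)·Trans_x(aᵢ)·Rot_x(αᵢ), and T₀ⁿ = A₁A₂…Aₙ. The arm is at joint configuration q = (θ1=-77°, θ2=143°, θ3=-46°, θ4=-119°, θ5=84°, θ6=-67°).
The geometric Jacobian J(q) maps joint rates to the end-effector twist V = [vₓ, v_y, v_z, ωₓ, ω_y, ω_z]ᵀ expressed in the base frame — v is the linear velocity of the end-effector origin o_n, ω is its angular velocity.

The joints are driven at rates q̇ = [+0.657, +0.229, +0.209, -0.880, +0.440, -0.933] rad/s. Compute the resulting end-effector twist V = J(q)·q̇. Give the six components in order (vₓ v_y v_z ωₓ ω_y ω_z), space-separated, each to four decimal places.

1.3042 -0.9436 -0.0079 -0.2152 0.5630 1.3961

o_n = [-1.5101, -0.5812, 0.3110]
J₁: ẑ×o_n = [0.5812, -1.5101, 0.0000], ω = ẑ
J2: z=[-0.9744, -0.2250, 0.0000] o=[0.0855, -0.3703, 0.1100] → [-0.0452, 0.1959, -0.1534, -0.9744, -0.2250, 0.0000]
J3: z=[-0.1354, 0.5864, -0.7986] o=[-0.4210, 0.0456, 0.5012] → [-0.6120, 0.8440, 0.7235, -0.1354, 0.5864, -0.7986]
J4: z=[-0.1354, 0.5864, -0.7986] o=[-1.0651, 0.3410, 0.8273] → [-1.0392, 0.2855, 0.3858, -0.1354, 0.5864, -0.7986]
J5: z=[-0.1354, 0.5864, -0.7986] o=[-1.1497, 0.0634, 0.2621] → [-0.4861, 0.2944, 0.2986, -0.1354, 0.5864, -0.7986]
J6: z=[0.0250, -0.8038, -0.5944] o=[-1.4172, 0.0363, 0.2876] → [-0.3859, 0.0547, -0.0902, 0.0250, -0.8038, -0.5944]
V = J·q̇ = [1.3042, -0.9436, -0.0079, -0.2152, 0.5630, 1.3961]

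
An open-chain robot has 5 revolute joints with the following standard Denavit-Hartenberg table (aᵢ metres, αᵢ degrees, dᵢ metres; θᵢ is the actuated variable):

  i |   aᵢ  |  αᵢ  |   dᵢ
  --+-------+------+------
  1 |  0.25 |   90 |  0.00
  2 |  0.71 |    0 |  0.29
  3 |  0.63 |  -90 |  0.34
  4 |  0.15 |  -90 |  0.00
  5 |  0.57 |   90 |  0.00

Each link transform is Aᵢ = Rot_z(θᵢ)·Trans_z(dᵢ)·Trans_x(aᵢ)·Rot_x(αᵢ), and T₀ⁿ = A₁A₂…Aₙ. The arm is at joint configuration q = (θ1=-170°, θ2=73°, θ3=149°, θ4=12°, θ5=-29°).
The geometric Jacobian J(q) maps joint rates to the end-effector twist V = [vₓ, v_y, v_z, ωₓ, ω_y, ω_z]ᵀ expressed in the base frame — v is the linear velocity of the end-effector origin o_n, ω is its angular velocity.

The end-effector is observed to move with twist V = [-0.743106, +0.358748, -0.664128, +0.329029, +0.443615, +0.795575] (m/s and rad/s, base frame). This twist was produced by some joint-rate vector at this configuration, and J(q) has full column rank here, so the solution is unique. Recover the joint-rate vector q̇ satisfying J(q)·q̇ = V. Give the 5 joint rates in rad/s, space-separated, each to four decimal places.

0.1690 0.0410 0.9090 -0.7340 0.5830

o_n = [0.2066, 0.5392, -0.3724]
J₁: ẑ×o_n = [-0.5392, 0.2066, 0.0000], ω = ẑ
J2: z=[-0.1736, 0.9848, 0.0000] o=[-0.2462, -0.0434, 0.0000] → [-0.3668, -0.0647, -0.5471, -0.1736, 0.9848, 0.0000]
J3: z=[-0.1736, 0.9848, 0.0000] o=[-0.5010, 0.2061, 0.6790] → [-1.0354, -0.1826, -0.7547, -0.1736, 0.9848, 0.0000]
J4: z=[-0.6590, -0.1162, -0.7431] o=[-0.0990, 0.6223, 0.2574] → [0.0115, -0.6421, 0.0902, -0.6590, -0.1162, -0.7431]
J5: z=[0.0177, -0.9901, 0.1391] o=[0.0138, 0.6105, 0.1592] → [0.5363, 0.0362, 0.1896, 0.0177, -0.9901, 0.1391]
q̇ = J⁺·V = [0.1690, 0.0410, 0.9090, -0.7340, 0.5830]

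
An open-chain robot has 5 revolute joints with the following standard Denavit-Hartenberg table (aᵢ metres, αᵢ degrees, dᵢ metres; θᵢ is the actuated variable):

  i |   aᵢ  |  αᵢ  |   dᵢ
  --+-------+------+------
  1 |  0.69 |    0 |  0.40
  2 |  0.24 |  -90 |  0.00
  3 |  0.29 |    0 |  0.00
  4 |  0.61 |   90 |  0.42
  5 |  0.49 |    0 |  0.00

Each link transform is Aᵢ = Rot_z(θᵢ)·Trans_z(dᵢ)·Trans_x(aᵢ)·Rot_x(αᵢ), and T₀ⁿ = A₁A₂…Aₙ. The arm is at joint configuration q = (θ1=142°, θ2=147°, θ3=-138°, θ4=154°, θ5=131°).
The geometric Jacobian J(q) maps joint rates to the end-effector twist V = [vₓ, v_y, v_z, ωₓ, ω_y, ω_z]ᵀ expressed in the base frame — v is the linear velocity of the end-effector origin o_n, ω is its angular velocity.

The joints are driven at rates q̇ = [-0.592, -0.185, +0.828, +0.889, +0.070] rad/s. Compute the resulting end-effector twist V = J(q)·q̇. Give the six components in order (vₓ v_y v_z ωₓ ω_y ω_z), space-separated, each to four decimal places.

o_n = [0.3013, 0.3965, 0.5145]
J₁: ẑ×o_n = [-0.3965, 0.3013, 0.0000], ω = ẑ
J2: z=[0.0000, 0.0000, 1.0000] o=[-0.5437, 0.4248, 0.4000] → [0.0283, 0.8450, -0.0000, 0.0000, 0.0000, 1.0000]
J3: z=[0.9455, 0.3256, 0.0000] o=[-0.4656, 0.1979, 0.4000] → [0.0373, -0.1083, -0.0618, 0.9455, 0.3256, 0.0000]
J4: z=[0.9455, 0.3256, 0.0000] o=[-0.5358, 0.4017, 0.5940] → [-0.0259, 0.0752, -0.2774, 0.9455, 0.3256, 0.0000]
J5: z=[0.0897, -0.2606, 0.9613] o=[0.0523, -0.0160, 0.4259] → [-0.4197, 0.2315, 0.1019, 0.0897, -0.2606, 0.9613]
V = J·q̇ = [0.2080, -0.3413, -0.2906, 1.6297, 0.5408, -0.7097]

0.2080 -0.3413 -0.2906 1.6297 0.5408 -0.7097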